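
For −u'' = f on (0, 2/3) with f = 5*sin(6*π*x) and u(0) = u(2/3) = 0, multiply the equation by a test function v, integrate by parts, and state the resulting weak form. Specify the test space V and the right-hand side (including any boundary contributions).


V = H^1_0(0, 2/3) (so v(0) = v(2/3) = 0); weak form: ∫_0^2/3 u'v' dx = ∫_0^2/3 (5*sin(6*π*x)) v dx for all v ∈ V.

Multiply both sides by a test function v and integrate from 0 to 2/3:
  ∫_0^2/3 −u''(x) v(x) dx = ∫_0^2/3 f(x) v(x) dx.
Integrate the LHS by parts once:
  ∫_0^2/3 −u'' v dx = −[u'(x) v(x)]_0^2/3 + ∫_0^2/3 u'(x) v'(x) dx.
Thus ∫_0^2/3 u'(x) v'(x) dx = ∫_0^2/3 f(x) v(x) dx + [u'(x) v(x)]_0^2/3.
Choose V so that boundary terms are either known or forced to vanish.
u is Dirichlet: u(0) = u(2/3) = 0. Let V = H^1_0(0, 2/3); then v(0) = v(2/3) = 0, and [u' v]_0^2/3 = 0.
Weak formulation: find u (satisfying any essential BC) such that ∫_0^2/3 u'(x) v'(x) dx = ∫_0^2/3 f v dx for all v ∈ V.
Substituting f(x) = 5*sin(6*π*x), the right-hand side is ∫_0^2/3 (5*sin(6*π*x)) v dx.


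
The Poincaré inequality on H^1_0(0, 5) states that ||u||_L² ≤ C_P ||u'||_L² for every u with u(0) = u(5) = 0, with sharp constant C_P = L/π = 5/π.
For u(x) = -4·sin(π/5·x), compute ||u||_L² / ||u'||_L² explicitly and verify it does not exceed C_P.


||u||_L² / ||u'||_L² = 5/π = C_P.

u(x) = -4·sin(π/5·x), so u'(x) = -4*π*cos(π*x/5)/5.
Writing u(x) = A·sin(kπx/L) with A = -4 and k = 1, use ∫_0^L sin²(kπx/L) dx = L/2 and ∫_0^L cos²(kπx/L) dx = L/2.
u² = 16·sin²(π/5·x) and (u')² = 16*π^2/25·cos²(π/5·x), and each of sin², cos² integrates to L/2 = 5/2 over (0, 5).
∫_0^5 u² dx = 40, so ||u||_L² = 2*sqrt(10).
∫_0^5 (u')² dx = 8*π^2/5, so ||u'||_L² = 2*sqrt(10)*π/5.
Ratio ||u||_L² / ||u'||_L² = 5/π.
Sharp Poincaré constant on H^1_0(0, 5) is C_P = L/π = 5/π, achieved by sin(π/5·x).
This is the k = 1 eigenfunction (up to amplitude), so the ratio equals the sharp Poincaré constant exactly.


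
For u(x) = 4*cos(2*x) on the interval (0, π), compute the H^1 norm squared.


||u||_{H^1(0,π)}^2 = 40*π

u'(x) = -8*sin(2*x).
Expand u² and (u')² and integrate term by term on (0, π), using: for integers n ≥ 1, ∫_0^π sin²(nx) dx = ∫_0^π cos²(nx) dx = π/2; for n ≠ n', ∫_0^π sin(nx)sin(n'x) dx = ∫_0^π cos(nx)cos(n'x) dx = 0; and by product-to-sum, ∫_0^π sin(nx)cos(n'x) dx = ½∫_0^π [sin((n+n')x) + sin((n−n')x)] dx, which is 0 when n+n' is even and 2n/(n²−n'²) when n+n' is odd (it need not vanish on (0, π)).
  u² squared terms: (4)²·∫cos(2x)² dx = 16·π/2 = 8*π.
  So ∫_0^π u² dx = 8*π.
  (u')² squared terms: (-8)²·∫sin(2x)² dx = 64·π/2 = 32*π.
  So ∫_0^π (u')² dx = 32*π.
||u||_{H^1}^2 = (8*π) + (32*π) = 40*π.


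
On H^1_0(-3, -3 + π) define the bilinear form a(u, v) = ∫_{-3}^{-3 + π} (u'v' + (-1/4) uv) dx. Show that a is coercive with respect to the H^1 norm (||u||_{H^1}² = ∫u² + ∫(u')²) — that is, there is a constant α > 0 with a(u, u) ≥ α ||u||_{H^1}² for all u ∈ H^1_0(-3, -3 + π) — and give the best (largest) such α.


α = 3/8

Coercivity of a(·,·) on H^1_0(-3, -3 + π) means a(u, u) ≥ α ||u||_{H^1}² for every u ∈ H^1_0.
The interval has length L = π, and Poincaré/coercivity depend only on L. Here a(u, u) = ∫(u')² + (-1/4)·∫u².
Here c = -1/4 < 0 with |c| < (π/L)² = 1, so coercivity still holds. The condition a(u,u) ≥ α||u||_{H^1}² reads (1−α)∫(u')² ≥ (α−c)∫u². Any admissible α is ≤ 1 (rapidly oscillating u have ∫u²/∫(u')² → 0), and α = 1 would force 0 ≥ (1−c)∫u², impossible since c < 1; so 1−α > 0. By the sharp Poincaré inequality on H^1_0 of an interval of length L, ∫(u')² ≥ (π/L)²∫u² with equality for the first sine mode sin(π(x−x₀)/L) (x₀ the left endpoint), so the inequality holds for all u iff (1−α)(π/L)² ≥ α − c, i.e. α ≤ ((π/L)² + c)/((π/L)² + 1) = (1 + c(L/π)²)/(1 + (L/π)²). (Direct route, valid since c ≤ 0: Poincaré gives c∫u² ≥ c(L/π)²∫(u')², so a(u,u) ≥ (1 + c(L/π)²)∫(u')², while ||u||_{H^1}² ≤ (1 + (L/π)²)∫(u')²; dividing yields the same α.) With (π/L)² = 1 and c = -1/4, the largest admissible constant is α = ((π/L)² + c)/((π/L)² + 1).
Simplifying, α = 3/8.


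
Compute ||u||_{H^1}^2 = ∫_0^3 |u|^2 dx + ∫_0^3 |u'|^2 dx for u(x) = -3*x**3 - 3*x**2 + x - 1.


||u||_{H^1}^2 = 400269/35

The H^1 norm (squared) on an interval (0, L) is
  ||u||_{H^1}^2 = ∫_0^L u(x)^2 dx + ∫_0^L u'(x)^2 dx.
Compute u'(x) = -9*x**2 - 6*x + 1.
Then u(x)^2 = 9*x**6 + 18*x**5 + 3*x**4 + 7*x**2 - 2*x + 1 and u'(x)^2 = 81*x**4 + 108*x**3 + 18*x**2 - 12*x + 1.
Integrate each monomial from 0 to 3 using ∫_0^3 c·x^n dx = c·3^(n+1)/(n+1):
  ∫_0^3 u(x)^2 dx = ∫_0^3 (9*x^6 + 18*x^5 + 3*x^4 + 7*x^2 - 2*x + 1) dx. Term by term:
    ∫_0^3 9*x^6 dx = 19683/7;  ∫_0^3 18*x^5 dx = 2187;  ∫_0^3 3*x^4 dx = 729/5;
    ∫_0^3 7*x^2 dx = 63;  ∫_0^3 -2*x dx = -9;  ∫_0^3 1 dx = 3.
  Sum: 19683/7 + 2187 + 729/5 + 63 − 9 + 3 = 182058/35.
  ∫_0^3 u'(x)^2 dx = ∫_0^3 (81*x^4 + 108*x^3 + 18*x^2 - 12*x + 1) dx. Term by term:
    ∫_0^3 81*x^4 dx = 19683/5;  ∫_0^3 108*x^3 dx = 2187;  ∫_0^3 18*x^2 dx = 162;
    ∫_0^3 -12*x dx = -54;  ∫_0^3 1 dx = 3.
  Sum: 19683/5 + 2187 + 162 − 54 + 3 = 31173/5.
Adding: ||u||_{H^1}^2 = 182058/35 + 31173/5 = 400269/35.


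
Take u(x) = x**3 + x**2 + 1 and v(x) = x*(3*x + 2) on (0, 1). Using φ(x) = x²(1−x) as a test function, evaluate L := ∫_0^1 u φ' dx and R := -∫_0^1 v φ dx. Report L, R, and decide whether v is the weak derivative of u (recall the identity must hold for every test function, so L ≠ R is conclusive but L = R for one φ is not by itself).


LHS = -1/5, RHS = -1/5. Yes, v = u' weakly.

u(x) = x**3 + x**2 + 1, classical derivative u'(x) = 3*x**2 + 2*x.
φ(x) = x²(1−x), so φ'(x) = x*(2 - 3*x).
Note φ(0) = φ(1) = 0, so the boundary term u·φ vanishes.
LHS = ∫_0^1 u(x) φ'(x) dx = ∫_0^1 (-3*x^5 - x^4 + 2*x^3 - 3*x^2 + 2*x) dx. Term by term:
  ∫_0^1 -3*x^5 dx = -1/2;  ∫_0^1 -x^4 dx = -1/5;  ∫_0^1 2*x^3 dx = 1/2;
  ∫_0^1 -3*x^2 dx = -1;  ∫_0^1 2*x dx = 1.
Sum: -1/2 − 1/5 + 1/2 − 1 + 1 = -1/5.
So LHS = -1/5.
∫_0^1 v(x) φ(x) dx = ∫_0^1 (-3*x^5 + x^4 + 2*x^3) dx. Term by term:
  ∫_0^1 -3*x^5 dx = -1/2;  ∫_0^1 x^4 dx = 1/5;  ∫_0^1 2*x^3 dx = 1/2.
Sum: -1/2 + 1/5 + 1/2 = 1/5.
So RHS = -∫_0^1 v(x) φ(x) dx = -1/5.
LHS = RHS, so the identity holds for this test φ.
Moreover u is smooth here and v(x) = u'(x) = 3*x**2 + 2*x pointwise, so the identity holds for every test function. Hence v is the weak derivative of u.


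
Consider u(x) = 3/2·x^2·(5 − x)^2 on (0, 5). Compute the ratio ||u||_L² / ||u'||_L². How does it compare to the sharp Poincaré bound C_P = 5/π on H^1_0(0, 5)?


||u||_L² / ||u'||_L² = 5*sqrt(3)/6 < C_P = 5/π.

u(x) = 3/2·x^2·(5 − x)^2, so u'(x) = 3*x*(x - 5)*(2*x - 5).
u(x) = 3/2·x^2·(5 − x)^2 vanishes at x = 0 and x = 5, so u ∈ H^1_0(0, 5). Differentiate via the product rule and integrate the resulting polynomials term by term.
  ∫_0^5 u² dx = ∫_0^5 (9*x^8/4 - 45*x^7 + 675*x^6/2 - 1125*x^5 + 5625*x^4/4) dx. Term by term:
    ∫_0^5 9*x^8/4 dx = 1953125/4;  ∫_0^5 -45*x^7 dx = -17578125/8;  ∫_0^5 675*x^6/2 dx = 52734375/14;
    ∫_0^5 -1125*x^5 dx = -5859375/2;  ∫_0^5 5625*x^4/4 dx = 3515625/4.
  Sum: 1953125/4 − 17578125/8 + 52734375/14 − 5859375/2 + 3515625/4 = 390625/56.
  ∫_0^5 (u')² dx = ∫_0^5 (36*x^6 - 540*x^5 + 2925*x^4 - 6750*x^3 + 5625*x^2) dx. Term by term:
    ∫_0^5 36*x^6 dx = 2812500/7;  ∫_0^5 -540*x^5 dx = -1406250;  ∫_0^5 2925*x^4 dx = 1828125;
    ∫_0^5 -6750*x^3 dx = -2109375/2;  ∫_0^5 5625*x^2 dx = 234375.
  Sum: 2812500/7 − 1406250 + 1828125 − 2109375/2 + 234375 = 46875/14.
∫_0^5 u² dx = 390625/56, so ||u||_L² = 625*sqrt(14)/28.
∫_0^5 (u')² dx = 46875/14, so ||u'||_L² = 125*sqrt(42)/14.
Ratio ||u||_L² / ||u'||_L² = 5*sqrt(3)/6.
Sharp Poincaré constant on H^1_0(0, 5) is C_P = L/π = 5/π, achieved by sin(π/5·x).
A polynomial bump cannot attain the sharp Poincaré constant (only the first sine eigenfunction does), so the ratio is strictly less than C_P, consistent with ||u||_L² ≤ C_P ||u'||_L².


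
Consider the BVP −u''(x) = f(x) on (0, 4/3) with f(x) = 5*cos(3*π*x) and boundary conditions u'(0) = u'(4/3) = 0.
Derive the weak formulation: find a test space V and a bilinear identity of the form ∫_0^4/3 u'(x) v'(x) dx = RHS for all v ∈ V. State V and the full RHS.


V = H^1(0, 4/3) (no boundary constraint on v; u is determined up to an additive constant); weak form: ∫_0^4/3 u'v' dx = ∫_0^4/3 (5*cos(3*π*x)) v dx for all v ∈ V.

Multiply both sides by a test function v and integrate from 0 to 4/3:
  ∫_0^4/3 −u''(x) v(x) dx = ∫_0^4/3 f(x) v(x) dx.
Integrate the LHS by parts once:
  ∫_0^4/3 −u'' v dx = −[u'(x) v(x)]_0^4/3 + ∫_0^4/3 u'(x) v'(x) dx.
Thus ∫_0^4/3 u'(x) v'(x) dx = ∫_0^4/3 f(x) v(x) dx + [u'(x) v(x)]_0^4/3.
Choose V so that boundary terms are either known or forced to vanish.
u has homogeneous Neumann: u'(0) = u'(4/3) = 0. So [u' v]_0^4/3 = 0·v(4/3) − 0·v(0) = 0 for any v; take V = H^1(0, 4/3).
Weak formulation: find u (satisfying any essential BC) such that ∫_0^4/3 u'(x) v'(x) dx = ∫_0^4/3 f v dx for all v ∈ V (homogeneous Neumann, so boundary terms vanish).
Substituting f(x) = 5*cos(3*π*x), the right-hand side is ∫_0^4/3 (5*cos(3*π*x)) v dx.
Compatibility check (pure Neumann): taking v ≡ 1 ∈ V gives 0 = ∫_0^4/3 f dx + (0) − (0), i.e. ∫_0^4/3 f dx must equal u'(0) − u'(4/3) = 0. Indeed ∫_0^4/3 (5*cos(3*π*x)) dx = 0, so the data are compatible. The solution is then unique only up to an additive constant (fix it e.g. by requiring ∫_0^4/3 u dx = 0).


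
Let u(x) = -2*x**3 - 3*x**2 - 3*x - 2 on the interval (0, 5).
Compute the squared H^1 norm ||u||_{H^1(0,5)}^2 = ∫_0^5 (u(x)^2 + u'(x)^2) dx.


||u||_{H^1}^2 = 1839185/14

The H^1 norm (squared) on an interval (0, L) is
  ||u||_{H^1}^2 = ∫_0^L u(x)^2 dx + ∫_0^L u'(x)^2 dx.
Compute u'(x) = -6*x**2 - 6*x - 3.
Then u(x)^2 = 4*x**6 + 12*x**5 + 21*x**4 + 26*x**3 + 21*x**2 + 12*x + 4 and u'(x)^2 = 36*x**4 + 72*x**3 + 72*x**2 + 36*x + 9.
Integrate each monomial from 0 to 5 using ∫_0^5 c·x^n dx = c·5^(n+1)/(n+1):
  ∫_0^5 u(x)^2 dx = ∫_0^5 (4*x^6 + 12*x^5 + 21*x^4 + 26*x^3 + 21*x^2 + 12*x + 4) dx. Term by term:
    ∫_0^5 4*x^6 dx = 312500/7;  ∫_0^5 12*x^5 dx = 31250;  ∫_0^5 21*x^4 dx = 13125;
    ∫_0^5 26*x^3 dx = 8125/2;  ∫_0^5 21*x^2 dx = 875;  ∫_0^5 12*x dx = 150;
    ∫_0^5 4 dx = 20.
  Sum: 312500/7 + 31250 + 13125 + 8125/2 + 875 + 150 + 20 = 1317755/14.
  ∫_0^5 u'(x)^2 dx = ∫_0^5 (36*x^4 + 72*x^3 + 72*x^2 + 36*x + 9) dx. Term by term:
    ∫_0^5 36*x^4 dx = 22500;  ∫_0^5 72*x^3 dx = 11250;  ∫_0^5 72*x^2 dx = 3000;
    ∫_0^5 36*x dx = 450;  ∫_0^5 9 dx = 45.
  Sum: 22500 + 11250 + 3000 + 450 + 45 = 37245.
Adding: ||u||_{H^1}^2 = 1317755/14 + 37245 = 1839185/14.


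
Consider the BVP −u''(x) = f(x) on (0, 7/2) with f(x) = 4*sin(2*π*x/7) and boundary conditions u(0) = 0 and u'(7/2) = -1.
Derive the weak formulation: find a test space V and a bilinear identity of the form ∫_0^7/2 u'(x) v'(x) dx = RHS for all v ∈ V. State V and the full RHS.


V = {v ∈ H^1(0, 7/2) : v(0) = 0} (test functions vanish at x = 0 where u is specified); weak form: ∫_0^7/2 u'v' dx = ∫_0^7/2 (4*sin(2*π*x/7)) v dx − v(7/2) for all v ∈ V.

Multiply both sides by a test function v and integrate from 0 to 7/2:
  ∫_0^7/2 −u''(x) v(x) dx = ∫_0^7/2 f(x) v(x) dx.
Integrate the LHS by parts once:
  ∫_0^7/2 −u'' v dx = −[u'(x) v(x)]_0^7/2 + ∫_0^7/2 u'(x) v'(x) dx.
Thus ∫_0^7/2 u'(x) v'(x) dx = ∫_0^7/2 f(x) v(x) dx + [u'(x) v(x)]_0^7/2.
Choose V so that boundary terms are either known or forced to vanish.
Mixed BC: u(0) = 0 (Dirichlet) and u'(7/2) = -1 (Neumann). Define V = {v ∈ H^1(0, 7/2) : v(0) = 0}. Then [u' v]_0^7/2 = u'(7/2)·v(7/2) − u'(0)·0 = − v(7/2).
Weak formulation: find u (satisfying any essential BC) such that ∫_0^7/2 u'(x) v'(x) dx = ∫_0^7/2 f v dx − v(7/2) for all v ∈ V (Dirichlet at 0 absorbed into V; Neumann datum at x = 7/2 contributes the boundary term).
Substituting f(x) = 4*sin(2*π*x/7), the right-hand side is ∫_0^7/2 (4*sin(2*π*x/7)) v dx − v(7/2).


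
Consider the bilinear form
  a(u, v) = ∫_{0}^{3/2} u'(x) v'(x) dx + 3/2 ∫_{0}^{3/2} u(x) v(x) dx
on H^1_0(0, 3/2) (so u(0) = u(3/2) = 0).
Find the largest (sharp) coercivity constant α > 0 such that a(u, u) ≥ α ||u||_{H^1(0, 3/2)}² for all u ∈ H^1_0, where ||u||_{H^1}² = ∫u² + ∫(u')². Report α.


α = 1

Coercivity of a(·,·) on H^1_0(0, 3/2) means a(u, u) ≥ α ||u||_{H^1}² for every u ∈ H^1_0.
The interval has length L = 3/2, and Poincaré/coercivity depend only on L. Here a(u, u) = ∫(u')² + (3/2)·∫u².
Here c = 3/2 ≥ 1, so a(u,u) = ∫(u')² + c∫u² ≥ ∫(u')² + ∫u² = ||u||_{H^1}², i.e. α = 1 works. No larger α is possible: a(u,u) ≥ α||u||_{H^1}² means (1−α)∫(u')² ≥ (α−c)∫u², and for the modes u_n = sin(nπ(x−x₀)/L) (x₀ the left endpoint) one has ∫u_n²/∫(u_n')² = (L/(nπ))² → 0, so a(u_n,u_n)/||u_n||_{H^1}² → 1. Hence the optimal constant is α = 1.
Therefore α = 1.


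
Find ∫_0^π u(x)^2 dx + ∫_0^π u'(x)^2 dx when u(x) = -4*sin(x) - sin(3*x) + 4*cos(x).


||u||_{H^1(0,π)}^2 = 37*π

u'(x) = -4*sin(x) - 4*cos(x) - 3*cos(3*x).
Expand u² and (u')² and integrate term by term on (0, π), using: for integers n ≥ 1, ∫_0^π sin²(nx) dx = ∫_0^π cos²(nx) dx = π/2; for n ≠ n', ∫_0^π sin(nx)sin(n'x) dx = ∫_0^π cos(nx)cos(n'x) dx = 0; and by product-to-sum, ∫_0^π sin(nx)cos(n'x) dx = ½∫_0^π [sin((n+n')x) + sin((n−n')x)] dx, which is 0 when n+n' is even and 2n/(n²−n'²) when n+n' is odd (it need not vanish on (0, π)).
  u² squared terms: (-1)²·∫sin(3x)² dx = 1·π/2 = π/2;  (-4)²·∫sin(x)² dx = 16·π/2 = 8*π;  (4)²·∫cos(x)² dx = 16·π/2 = 8*π.
  u² cross terms: 2·(-1)·(-4)·∫sin(3x)·sin(x) dx = 8·(0) = 0;  2·(-1)·(4)·∫sin(3x)·cos(x) dx = -8·(0) = 0;  2·(-4)·(4)·∫sin(x)·cos(x) dx = -32·(0) = 0.
  So ∫_0^π u² dx = π/2 + 8*π + 8*π + 0 + 0 + 0 = 33*π/2.
  (u')² squared terms: (-4)²·∫cos(x)² dx = 16·π/2 = 8*π;  (-4)²·∫sin(x)² dx = 16·π/2 = 8*π;  (-3)²·∫cos(3x)² dx = 9·π/2 = 9*π/2.
  (u')² cross terms: 2·(-4)·(-4)·∫cos(x)·sin(x) dx = 32·(0) = 0;  2·(-4)·(-3)·∫cos(x)·cos(3x) dx = 24·(0) = 0;  2·(-4)·(-3)·∫sin(x)·cos(3x) dx = 24·(0) = 0.
  So ∫_0^π (u')² dx = 8*π + 8*π + 9*π/2 + 0 + 0 + 0 = 41*π/2.
||u||_{H^1}^2 = (33*π/2) + (41*π/2) = 37*π.


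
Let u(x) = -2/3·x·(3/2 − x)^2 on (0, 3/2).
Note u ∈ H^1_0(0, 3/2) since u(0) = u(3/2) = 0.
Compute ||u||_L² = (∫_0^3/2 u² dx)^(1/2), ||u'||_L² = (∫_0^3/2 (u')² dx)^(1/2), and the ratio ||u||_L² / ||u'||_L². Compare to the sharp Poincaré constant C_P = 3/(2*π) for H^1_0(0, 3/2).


||u||_L² / ||u'||_L² = 3*sqrt(14)/28 < C_P = 3/(2*π).

u(x) = -2/3·x·(3/2 − x)^2, so u'(x) = (1 - 2*x)*(x - 3/2).
u(x) = -2/3·x·(3/2 − x)^2 vanishes at x = 0 and x = 3/2, so u ∈ H^1_0(0, 3/2). Differentiate via the product rule and integrate the resulting polynomials term by term.
  ∫_0^3/2 u² dx = ∫_0^3/2 (4*x^6/9 - 8*x^5/3 + 6*x^4 - 6*x^3 + 9*x^2/4) dx. Term by term:
    ∫_0^3/2 4*x^6/9 dx = 243/224;  ∫_0^3/2 -8*x^5/3 dx = -81/16;  ∫_0^3/2 6*x^4 dx = 729/80;
    ∫_0^3/2 -6*x^3 dx = -243/32;  ∫_0^3/2 9*x^2/4 dx = 81/32.
  Sum: 243/224 − 81/16 + 729/80 − 243/32 + 81/32 = 81/1120.
  ∫_0^3/2 (u')² dx = ∫_0^3/2 (4*x^4 - 16*x^3 + 22*x^2 - 12*x + 9/4) dx. Term by term:
    ∫_0^3/2 4*x^4 dx = 243/40;  ∫_0^3/2 -16*x^3 dx = -81/4;  ∫_0^3/2 22*x^2 dx = 99/4;
    ∫_0^3/2 -12*x dx = -27/2;  ∫_0^3/2 9/4 dx = 27/8.
  Sum: 243/40 − 81/4 + 99/4 − 27/2 + 27/8 = 9/20.
∫_0^3/2 u² dx = 81/1120, so ||u||_L² = 9*sqrt(70)/280.
∫_0^3/2 (u')² dx = 9/20, so ||u'||_L² = 3*sqrt(5)/10.
Ratio ||u||_L² / ||u'||_L² = 3*sqrt(14)/28.
Sharp Poincaré constant on H^1_0(0, 3/2) is C_P = L/π = 3/(2*π), achieved by sin(2*π/3·x).
A polynomial bump cannot attain the sharp Poincaré constant (only the first sine eigenfunction does), so the ratio is strictly less than C_P, consistent with ||u||_L² ≤ C_P ||u'||_L².


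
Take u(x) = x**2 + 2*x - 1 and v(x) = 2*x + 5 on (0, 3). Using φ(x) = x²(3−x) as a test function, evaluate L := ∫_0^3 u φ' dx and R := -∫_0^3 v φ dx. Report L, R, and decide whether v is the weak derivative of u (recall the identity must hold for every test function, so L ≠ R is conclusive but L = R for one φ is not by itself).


LHS = -189/5, RHS = -1161/20. No, v is not the weak derivative of u.

u(x) = x**2 + 2*x - 1, classical derivative u'(x) = 2*x + 2.
φ(x) = x²(3−x), so φ'(x) = 3*x*(2 - x).
Note φ(0) = φ(3) = 0, so the boundary term u·φ vanishes.
LHS = ∫_0^3 u(x) φ'(x) dx = ∫_0^3 (-3*x^4 + 15*x^2 - 6*x) dx. Term by term:
  ∫_0^3 -3*x^4 dx = -729/5;  ∫_0^3 15*x^2 dx = 135;  ∫_0^3 -6*x dx = -27.
Sum: -729/5 + 135 − 27 = -189/5.
So LHS = -189/5.
∫_0^3 v(x) φ(x) dx = ∫_0^3 (-2*x^4 + x^3 + 15*x^2) dx. Term by term:
  ∫_0^3 -2*x^4 dx = -486/5;  ∫_0^3 x^3 dx = 81/4;  ∫_0^3 15*x^2 dx = 135.
Sum: -486/5 + 81/4 + 135 = 1161/20.
So RHS = -∫_0^3 v(x) φ(x) dx = -1161/20.
LHS − RHS = 81/4 ≠ 0, so the identity fails.
(For a valid weak derivative the identity must hold for EVERY test function, in particular this one. The failure shows v is NOT the weak derivative of u.)
Correct weak derivative would be u'(x) = 2*x + 2.


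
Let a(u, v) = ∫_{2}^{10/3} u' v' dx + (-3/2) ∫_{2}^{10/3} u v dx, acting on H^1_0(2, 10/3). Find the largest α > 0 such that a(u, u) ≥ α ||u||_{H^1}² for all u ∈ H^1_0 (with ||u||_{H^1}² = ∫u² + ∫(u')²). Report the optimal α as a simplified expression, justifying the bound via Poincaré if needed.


α = 3*(-8 + 3*π^2)/(16 + 9*π^2)

Coercivity of a(·,·) on H^1_0(2, 10/3) means a(u, u) ≥ α ||u||_{H^1}² for every u ∈ H^1_0.
The interval has length L = 4/3, and Poincaré/coercivity depend only on L. Here a(u, u) = ∫(u')² + (-3/2)·∫u².
Here c = -3/2 < 0 with |c| < (π/L)² = 9*π^2/16, so coercivity still holds. The condition a(u,u) ≥ α||u||_{H^1}² reads (1−α)∫(u')² ≥ (α−c)∫u². Any admissible α is ≤ 1 (rapidly oscillating u have ∫u²/∫(u')² → 0), and α = 1 would force 0 ≥ (1−c)∫u², impossible since c < 1; so 1−α > 0. By the sharp Poincaré inequality on H^1_0 of an interval of length L, ∫(u')² ≥ (π/L)²∫u² with equality for the first sine mode sin(π(x−x₀)/L) (x₀ the left endpoint), so the inequality holds for all u iff (1−α)(π/L)² ≥ α − c, i.e. α ≤ ((π/L)² + c)/((π/L)² + 1) = (1 + c(L/π)²)/(1 + (L/π)²). (Direct route, valid since c ≤ 0: Poincaré gives c∫u² ≥ c(L/π)²∫(u')², so a(u,u) ≥ (1 + c(L/π)²)∫(u')², while ||u||_{H^1}² ≤ (1 + (L/π)²)∫(u')²; dividing yields the same α.) With (π/L)² = 9*π^2/16 and c = -3/2, the largest admissible constant is α = ((π/L)² + c)/((π/L)² + 1).
Simplifying, α = 3*(-8 + 3*π^2)/(16 + 9*π^2).


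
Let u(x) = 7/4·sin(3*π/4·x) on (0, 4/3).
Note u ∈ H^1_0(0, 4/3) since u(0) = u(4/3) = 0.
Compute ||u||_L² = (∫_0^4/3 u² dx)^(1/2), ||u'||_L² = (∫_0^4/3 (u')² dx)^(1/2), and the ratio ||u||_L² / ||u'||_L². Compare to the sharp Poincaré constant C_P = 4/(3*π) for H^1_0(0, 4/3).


||u||_L² / ||u'||_L² = 4/(3*π) = C_P.

u(x) = 7/4·sin(3*π/4·x), so u'(x) = 21*π*cos(3*π*x/4)/16.
Writing u(x) = A·sin(kπx/L) with A = 7/4 and k = 1, use ∫_0^L sin²(kπx/L) dx = L/2 and ∫_0^L cos²(kπx/L) dx = L/2.
u² = 49/16·sin²(3*π/4·x) and (u')² = 441*π^2/256·cos²(3*π/4·x), and each of sin², cos² integrates to L/2 = 2/3 over (0, 4/3).
∫_0^4/3 u² dx = 49/24, so ||u||_L² = 7*sqrt(6)/12.
∫_0^4/3 (u')² dx = 147*π^2/128, so ||u'||_L² = 7*sqrt(6)*π/16.
Ratio ||u||_L² / ||u'||_L² = 4/(3*π).
Sharp Poincaré constant on H^1_0(0, 4/3) is C_P = L/π = 4/(3*π), achieved by sin(3*π/4·x).
This is the k = 1 eigenfunction (up to amplitude), so the ratio equals the sharp Poincaré constant exactly.


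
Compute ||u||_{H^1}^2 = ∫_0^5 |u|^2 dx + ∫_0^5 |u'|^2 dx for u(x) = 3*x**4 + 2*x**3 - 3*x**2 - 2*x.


||u||_{H^1}^2 = 177227065/42

The H^1 norm (squared) on an interval (0, L) is
  ||u||_{H^1}^2 = ∫_0^L u(x)^2 dx + ∫_0^L u'(x)^2 dx.
Compute u'(x) = 12*x**3 + 6*x**2 - 6*x - 2.
Then u(x)^2 = 9*x**8 + 12*x**7 - 14*x**6 - 24*x**5 + x**4 + 12*x**3 + 4*x**2 and u'(x)^2 = 144*x**6 + 144*x**5 - 108*x**4 - 120*x**3 + 12*x**2 + 24*x + 4.
Integrate each monomial from 0 to 5 using ∫_0^5 c·x^n dx = c·5^(n+1)/(n+1):
  ∫_0^5 u(x)^2 dx = ∫_0^5 (9*x^8 + 12*x^7 - 14*x^6 - 24*x^5 + x^4 + 12*x^3 + 4*x^2) dx. Term by term:
    ∫_0^5 9*x^8 dx = 1953125;  ∫_0^5 12*x^7 dx = 1171875/2;  ∫_0^5 -14*x^6 dx = -156250;
    ∫_0^5 -24*x^5 dx = -62500;  ∫_0^5 x^4 dx = 625;  ∫_0^5 12*x^3 dx = 1875;
    ∫_0^5 4*x^2 dx = 500/3.
  Sum: 1953125 + 1171875/2 − 156250 − 62500 + 625 + 1875 + 500/3 = 13937875/6.
  ∫_0^5 u'(x)^2 dx = ∫_0^5 (144*x^6 + 144*x^5 - 108*x^4 - 120*x^3 + 12*x^2 + 24*x + 4) dx. Term by term:
    ∫_0^5 144*x^6 dx = 11250000/7;  ∫_0^5 144*x^5 dx = 375000;  ∫_0^5 -108*x^4 dx = -67500;
    ∫_0^5 -120*x^3 dx = -18750;  ∫_0^5 12*x^2 dx = 500;  ∫_0^5 24*x dx = 300;
    ∫_0^5 4 dx = 20.
  Sum: 11250000/7 + 375000 − 67500 − 18750 + 500 + 300 + 20 = 13276990/7.
Adding: ||u||_{H^1}^2 = 13937875/6 + 13276990/7 = 177227065/42.


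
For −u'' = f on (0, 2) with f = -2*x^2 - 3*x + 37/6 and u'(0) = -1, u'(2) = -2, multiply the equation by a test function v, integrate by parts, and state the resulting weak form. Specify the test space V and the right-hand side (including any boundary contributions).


V = H^1(0, 2) (v unrestricted at boundary; u is determined up to an additive constant); weak form: ∫_0^2 u'v' dx = ∫_0^2 (-2*x^2 - 3*x + 37/6) v dx − 2·v(2) + v(0) for all v ∈ V.

Multiply both sides by a test function v and integrate from 0 to 2:
  ∫_0^2 −u''(x) v(x) dx = ∫_0^2 f(x) v(x) dx.
Integrate the LHS by parts once:
  ∫_0^2 −u'' v dx = −[u'(x) v(x)]_0^2 + ∫_0^2 u'(x) v'(x) dx.
Thus ∫_0^2 u'(x) v'(x) dx = ∫_0^2 f(x) v(x) dx + [u'(x) v(x)]_0^2.
Choose V so that boundary terms are either known or forced to vanish.
u has inhomogeneous Neumann u'(0) = -1, u'(2) = -2. [u' v]_0^2 = (-2)·v(2) − (-1)·v(0) = − 2·v(2) + v(0). Take V = H^1(0, 2); boundary term becomes part of RHS.
Weak formulation: find u (satisfying any essential BC) such that ∫_0^2 u'(x) v'(x) dx = ∫_0^2 f v dx − 2·v(2) + v(0) for all v ∈ V (Neumann data are natural BCs: they enter the RHS as boundary terms).
Substituting f(x) = -2*x^2 - 3*x + 37/6, the right-hand side is ∫_0^2 (-2*x^2 - 3*x + 37/6) v dx − 2·v(2) + v(0).
Compatibility check (pure Neumann): taking v ≡ 1 ∈ V gives 0 = ∫_0^2 f dx + (-2) − (-1), i.e. ∫_0^2 f dx must equal u'(0) − u'(2) = 1. Indeed ∫_0^2 (-2*x^2 - 3*x + 37/6) dx = 1, so the data are compatible. The solution is then unique only up to an additive constant (fix it e.g. by requiring ∫_0^2 u dx = 0).


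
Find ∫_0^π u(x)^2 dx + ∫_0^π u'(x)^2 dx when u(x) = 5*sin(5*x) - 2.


||u||_{H^1(0,π)}^2 = -8 + 329*π

u'(x) = 25*cos(5*x).
Expand u² and (u')² and integrate term by term on (0, π), using: for integers n ≥ 1, ∫_0^π sin²(nx) dx = ∫_0^π cos²(nx) dx = π/2; for n ≠ n', ∫_0^π sin(nx)sin(n'x) dx = ∫_0^π cos(nx)cos(n'x) dx = 0; and by product-to-sum, ∫_0^π sin(nx)cos(n'x) dx = ½∫_0^π [sin((n+n')x) + sin((n−n')x)] dx, which is 0 when n+n' is even and 2n/(n²−n'²) when n+n' is odd (it need not vanish on (0, π)). For the constant mode: ∫_0^π 1 dx = π, ∫_0^π cos(nx) dx = 0, ∫_0^π sin(nx) dx = (1−(−1)^n)/n.
  u² squared terms: (-2)²·∫1 dx = 4·π = 4*π;  (5)²·∫sin(5x)² dx = 25·π/2 = 25*π/2.
  u² cross terms: 2·(-2)·(5)·∫1·sin(5x) dx = -20·(2/5) = -8.
  So ∫_0^π u² dx = 4*π + 25*π/2 − 8 = -8 + 33*π/2.
  (u')² squared terms: (25)²·∫cos(5x)² dx = 625·π/2 = 625*π/2.
  So ∫_0^π (u')² dx = 625*π/2.
||u||_{H^1}^2 = (-8 + 33*π/2) + (625*π/2) = -8 + 329*π.


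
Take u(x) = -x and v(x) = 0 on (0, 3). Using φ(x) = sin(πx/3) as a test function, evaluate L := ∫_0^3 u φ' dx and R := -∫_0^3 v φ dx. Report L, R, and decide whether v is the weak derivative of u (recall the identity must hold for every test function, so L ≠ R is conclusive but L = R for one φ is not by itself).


LHS = 6/π, RHS = 0. No, v is not the weak derivative of u.

u(x) = -x, classical derivative u'(x) = -1.
φ(x) = sin(πx/3), so φ'(x) = π*cos(π*x/3)/3.
Note φ(0) = φ(3) = 0, so the boundary term u·φ vanishes.
LHS = ∫_0^3 u(x) φ'(x) dx = ∫_0^3 (-π*x*cos(π*x/3)/3) dx. Term by term:
  ∫_0^3 -π*x*cos(π*x/3)/3 dx = 6/π.
So LHS = 6/π.
∫_0^3 v(x) φ(x) dx = ∫_0^3 (0) dx. Term by term:
  ∫_0^3 0 dx = 0.
So RHS = -∫_0^3 v(x) φ(x) dx = 0.
LHS − RHS = 6/π ≠ 0, so the identity fails.
(For a valid weak derivative the identity must hold for EVERY test function, in particular this one. The failure shows v is NOT the weak derivative of u.)
Correct weak derivative would be u'(x) = -1.


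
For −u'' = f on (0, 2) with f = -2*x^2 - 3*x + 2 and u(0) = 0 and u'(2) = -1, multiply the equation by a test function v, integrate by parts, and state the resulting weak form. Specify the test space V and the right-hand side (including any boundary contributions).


V = {v ∈ H^1(0, 2) : v(0) = 0} (test functions vanish at x = 0 where u is specified); weak form: ∫_0^2 u'v' dx = ∫_0^2 (-2*x^2 - 3*x + 2) v dx − v(2) for all v ∈ V.

Multiply both sides by a test function v and integrate from 0 to 2:
  ∫_0^2 −u''(x) v(x) dx = ∫_0^2 f(x) v(x) dx.
Integrate the LHS by parts once:
  ∫_0^2 −u'' v dx = −[u'(x) v(x)]_0^2 + ∫_0^2 u'(x) v'(x) dx.
Thus ∫_0^2 u'(x) v'(x) dx = ∫_0^2 f(x) v(x) dx + [u'(x) v(x)]_0^2.
Choose V so that boundary terms are either known or forced to vanish.
Mixed BC: u(0) = 0 (Dirichlet) and u'(2) = -1 (Neumann). Define V = {v ∈ H^1(0, 2) : v(0) = 0}. Then [u' v]_0^2 = u'(2)·v(2) − u'(0)·0 = − v(2).
Weak formulation: find u (satisfying any essential BC) such that ∫_0^2 u'(x) v'(x) dx = ∫_0^2 f v dx − v(2) for all v ∈ V (Dirichlet at 0 absorbed into V; Neumann datum at x = 2 contributes the boundary term).
Substituting f(x) = -2*x^2 - 3*x + 2, the right-hand side is ∫_0^2 (-2*x^2 - 3*x + 2) v dx − v(2).


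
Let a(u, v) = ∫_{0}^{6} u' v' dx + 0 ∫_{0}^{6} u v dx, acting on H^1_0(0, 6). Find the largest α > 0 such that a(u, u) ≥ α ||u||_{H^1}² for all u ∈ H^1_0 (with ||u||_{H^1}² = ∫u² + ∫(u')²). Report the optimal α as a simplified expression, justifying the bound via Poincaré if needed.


α = π^2/(π^2 + 36)

Coercivity of a(·,·) on H^1_0(0, 6) means a(u, u) ≥ α ||u||_{H^1}² for every u ∈ H^1_0.
The interval has length L = 6, and Poincaré/coercivity depend only on L. Here a(u, u) = ∫(u')² + (0)·∫u².
Here c = 0, so a(u,u) = ∫(u')² alone. The condition a(u,u) ≥ α||u||_{H^1}² reads (1−α)∫(u')² ≥ (α−c)∫u². Any admissible α is ≤ 1 (rapidly oscillating u have ∫u²/∫(u')² → 0), and α = 1 would force 0 ≥ (1−c)∫u², impossible since c < 1; so 1−α > 0. By the sharp Poincaré inequality on H^1_0 of an interval of length L, ∫(u')² ≥ (π/L)²∫u² with equality for the first sine mode sin(π(x−x₀)/L) (x₀ the left endpoint), so the inequality holds for all u iff (1−α)(π/L)² ≥ α − c, i.e. α ≤ ((π/L)² + c)/((π/L)² + 1) = (1 + c(L/π)²)/(1 + (L/π)²). (Direct route, valid since c ≤ 0: Poincaré gives c∫u² ≥ c(L/π)²∫(u')², so a(u,u) ≥ (1 + c(L/π)²)∫(u')², while ||u||_{H^1}² ≤ (1 + (L/π)²)∫(u')²; dividing yields the same α.) With (π/L)² = π^2/36 and c = 0, the largest admissible constant is α = ((π/L)² + c)/((π/L)² + 1).
Simplifying, α = π^2/(π^2 + 36).


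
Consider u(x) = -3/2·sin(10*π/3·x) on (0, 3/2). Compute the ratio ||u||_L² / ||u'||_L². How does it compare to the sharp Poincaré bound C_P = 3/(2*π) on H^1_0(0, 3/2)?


||u||_L² / ||u'||_L² = 3/(10*π) < C_P = 3/(2*π).

u(x) = -3/2·sin(10*π/3·x), so u'(x) = -5*π*cos(10*π*x/3).
Writing u(x) = A·sin(kπx/L) with A = -3/2 and k = 5, use ∫_0^L sin²(kπx/L) dx = L/2 and ∫_0^L cos²(kπx/L) dx = L/2.
u² = 9/4·sin²(10*π/3·x) and (u')² = 25*π^2·cos²(10*π/3·x), and each of sin², cos² integrates to L/2 = 3/4 over (0, 3/2).
∫_0^3/2 u² dx = 27/16, so ||u||_L² = 3*sqrt(3)/4.
∫_0^3/2 (u')² dx = 75*π^2/4, so ||u'||_L² = 5*sqrt(3)*π/2.
Ratio ||u||_L² / ||u'||_L² = 3/(10*π).
Sharp Poincaré constant on H^1_0(0, 3/2) is C_P = L/π = 3/(2*π), achieved by sin(2*π/3·x).
This is the k = 5 harmonic; the ratio L/(kπ) is strictly less than C_P = L/π, consistent with the sharp inequality ||u||_L² ≤ C_P ||u'||_L².


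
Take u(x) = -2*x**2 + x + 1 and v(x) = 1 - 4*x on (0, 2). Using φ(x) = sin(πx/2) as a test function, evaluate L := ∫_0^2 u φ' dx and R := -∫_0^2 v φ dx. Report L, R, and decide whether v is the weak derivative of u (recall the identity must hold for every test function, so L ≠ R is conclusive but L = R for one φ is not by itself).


LHS = 12/π, RHS = 12/π. Yes, v = u' weakly.

u(x) = -2*x**2 + x + 1, classical derivative u'(x) = 1 - 4*x.
φ(x) = sin(πx/2), so φ'(x) = π*cos(π*x/2)/2.
Note φ(0) = φ(2) = 0, so the boundary term u·φ vanishes.
LHS = ∫_0^2 u(x) φ'(x) dx = ∫_0^2 (-π*x^2*cos(π*x/2) + π*x*cos(π*x/2)/2 + π*cos(π*x/2)/2) dx. Term by term:
  ∫_0^2 π*cos(π*x/2)/2 dx = 0;  ∫_0^2 π*x*cos(π*x/2)/2 dx = -4/π;  ∫_0^2 -π*x^2*cos(π*x/2) dx = 16/π.
Sum: 0 − 4/π + 16/π = 12/π.
So LHS = 12/π.
∫_0^2 v(x) φ(x) dx = ∫_0^2 (-4*x*sin(π*x/2) + sin(π*x/2)) dx. Term by term:
  ∫_0^2 -4*x*sin(π*x/2) dx = -16/π;  ∫_0^2 sin(π*x/2) dx = 4/π.
Sum: -16/π + 4/π = -12/π.
So RHS = -∫_0^2 v(x) φ(x) dx = 12/π.
LHS = RHS, so the identity holds for this test φ.
Moreover u is smooth here and v(x) = u'(x) = 1 - 4*x pointwise, so the identity holds for every test function. Hence v is the weak derivative of u.


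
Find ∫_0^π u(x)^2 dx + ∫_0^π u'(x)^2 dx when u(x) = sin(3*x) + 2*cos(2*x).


||u||_{H^1(0,π)}^2 = 24 + 15*π

u'(x) = -4*sin(2*x) + 3*cos(3*x).
Expand u² and (u')² and integrate term by term on (0, π), using: for integers n ≥ 1, ∫_0^π sin²(nx) dx = ∫_0^π cos²(nx) dx = π/2; for n ≠ n', ∫_0^π sin(nx)sin(n'x) dx = ∫_0^π cos(nx)cos(n'x) dx = 0; and by product-to-sum, ∫_0^π sin(nx)cos(n'x) dx = ½∫_0^π [sin((n+n')x) + sin((n−n')x)] dx, which is 0 when n+n' is even and 2n/(n²−n'²) when n+n' is odd (it need not vanish on (0, π)).
  u² squared terms: (2)²·∫cos(2x)² dx = 4·π/2 = 2*π;  (1)²·∫sin(3x)² dx = 1·π/2 = π/2.
  u² cross terms: 2·(2)·(1)·∫cos(2x)·sin(3x) dx = 4·(6/5) = 24/5.
  So ∫_0^π u² dx = 2*π + π/2 + 24/5 = 24/5 + 5*π/2.
  (u')² squared terms: (-4)²·∫sin(2x)² dx = 16·π/2 = 8*π;  (3)²·∫cos(3x)² dx = 9·π/2 = 9*π/2.
  (u')² cross terms: 2·(-4)·(3)·∫sin(2x)·cos(3x) dx = -24·(-4/5) = 96/5.
  So ∫_0^π (u')² dx = 8*π + 9*π/2 + 96/5 = 96/5 + 25*π/2.
||u||_{H^1}^2 = (24/5 + 5*π/2) + (96/5 + 25*π/2) = 24 + 15*π.


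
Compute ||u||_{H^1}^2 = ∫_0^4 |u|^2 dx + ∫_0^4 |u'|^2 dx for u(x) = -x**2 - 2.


||u||_{H^1}^2 = 5872/15

The H^1 norm (squared) on an interval (0, L) is
  ||u||_{H^1}^2 = ∫_0^L u(x)^2 dx + ∫_0^L u'(x)^2 dx.
Compute u'(x) = -2*x.
Then u(x)^2 = x**4 + 4*x**2 + 4 and u'(x)^2 = 4*x**2.
Integrate each monomial from 0 to 4 using ∫_0^4 c·x^n dx = c·4^(n+1)/(n+1):
  ∫_0^4 u(x)^2 dx = ∫_0^4 (x^4 + 4*x^2 + 4) dx. Term by term:
    ∫_0^4 x^4 dx = 1024/5;  ∫_0^4 4*x^2 dx = 256/3;  ∫_0^4 4 dx = 16.
  Sum: 1024/5 + 256/3 + 16 = 4592/15.
  ∫_0^4 u'(x)^2 dx = ∫_0^4 (4*x^2) dx. Term by term:
    ∫_0^4 4*x^2 dx = 256/3.
Adding: ||u||_{H^1}^2 = 4592/15 + 256/3 = 5872/15.


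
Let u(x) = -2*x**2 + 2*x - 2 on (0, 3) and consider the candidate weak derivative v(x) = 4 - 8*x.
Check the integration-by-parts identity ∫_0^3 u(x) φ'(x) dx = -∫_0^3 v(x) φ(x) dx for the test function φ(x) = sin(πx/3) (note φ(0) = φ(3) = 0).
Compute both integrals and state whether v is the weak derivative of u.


LHS = 24/π, RHS = 48/π. No, v is not the weak derivative of u.

u(x) = -2*x**2 + 2*x - 2, classical derivative u'(x) = 2 - 4*x.
φ(x) = sin(πx/3), so φ'(x) = π*cos(π*x/3)/3.
Note φ(0) = φ(3) = 0, so the boundary term u·φ vanishes.
LHS = ∫_0^3 u(x) φ'(x) dx = ∫_0^3 (-2*π*x^2*cos(π*x/3)/3 + 2*π*x*cos(π*x/3)/3 - 2*π*cos(π*x/3)/3) dx. Term by term:
  ∫_0^3 -2*π*cos(π*x/3)/3 dx = 0;  ∫_0^3 -2*π*x^2*cos(π*x/3)/3 dx = 36/π;  ∫_0^3 2*π*x*cos(π*x/3)/3 dx = -12/π.
Sum: 0 + 36/π − 12/π = 24/π.
So LHS = 24/π.
∫_0^3 v(x) φ(x) dx = ∫_0^3 (-8*x*sin(π*x/3) + 4*sin(π*x/3)) dx. Term by term:
  ∫_0^3 4*sin(π*x/3) dx = 24/π;  ∫_0^3 -8*x*sin(π*x/3) dx = -72/π.
Sum: 24/π − 72/π = -48/π.
So RHS = -∫_0^3 v(x) φ(x) dx = 48/π.
LHS − RHS = -24/π ≠ 0, so the identity fails.
(For a valid weak derivative the identity must hold for EVERY test function, in particular this one. The failure shows v is NOT the weak derivative of u.)
Correct weak derivative would be u'(x) = 2 - 4*x.


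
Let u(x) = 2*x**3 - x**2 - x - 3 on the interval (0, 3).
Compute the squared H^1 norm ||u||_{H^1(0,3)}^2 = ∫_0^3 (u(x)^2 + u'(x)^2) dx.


||u||_{H^1}^2 = 122151/70

The H^1 norm (squared) on an interval (0, L) is
  ||u||_{H^1}^2 = ∫_0^L u(x)^2 dx + ∫_0^L u'(x)^2 dx.
Compute u'(x) = 6*x**2 - 2*x - 1.
Then u(x)^2 = 4*x**6 - 4*x**5 - 3*x**4 - 10*x**3 + 7*x**2 + 6*x + 9 and u'(x)^2 = 36*x**4 - 24*x**3 - 8*x**2 + 4*x + 1.
Integrate each monomial from 0 to 3 using ∫_0^3 c·x^n dx = c·3^(n+1)/(n+1):
  ∫_0^3 u(x)^2 dx = ∫_0^3 (4*x^6 - 4*x^5 - 3*x^4 - 10*x^3 + 7*x^2 + 6*x + 9) dx. Term by term:
    ∫_0^3 4*x^6 dx = 8748/7;  ∫_0^3 -4*x^5 dx = -486;  ∫_0^3 -3*x^4 dx = -729/5;
    ∫_0^3 -10*x^3 dx = -405/2;  ∫_0^3 7*x^2 dx = 63;  ∫_0^3 6*x dx = 27;
    ∫_0^3 9 dx = 27.
  Sum: 8748/7 − 486 − 729/5 − 405/2 + 63 + 27 + 27 = 37269/70.
  ∫_0^3 u'(x)^2 dx = ∫_0^3 (36*x^4 - 24*x^3 - 8*x^2 + 4*x + 1) dx. Term by term:
    ∫_0^3 36*x^4 dx = 8748/5;  ∫_0^3 -24*x^3 dx = -486;  ∫_0^3 -8*x^2 dx = -72;
    ∫_0^3 4*x dx = 18;  ∫_0^3 1 dx = 3.
  Sum: 8748/5 − 486 − 72 + 18 + 3 = 6063/5.
Adding: ||u||_{H^1}^2 = 37269/70 + 6063/5 = 122151/70.


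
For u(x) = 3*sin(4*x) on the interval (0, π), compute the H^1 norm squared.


||u||_{H^1(0,π)}^2 = 153*π/2

u'(x) = 12*cos(4*x).
Expand u² and (u')² and integrate term by term on (0, π), using: for integers n ≥ 1, ∫_0^π sin²(nx) dx = ∫_0^π cos²(nx) dx = π/2; for n ≠ n', ∫_0^π sin(nx)sin(n'x) dx = ∫_0^π cos(nx)cos(n'x) dx = 0; and by product-to-sum, ∫_0^π sin(nx)cos(n'x) dx = ½∫_0^π [sin((n+n')x) + sin((n−n')x)] dx, which is 0 when n+n' is even and 2n/(n²−n'²) when n+n' is odd (it need not vanish on (0, π)).
  u² squared terms: (3)²·∫sin(4x)² dx = 9·π/2 = 9*π/2.
  So ∫_0^π u² dx = 9*π/2.
  (u')² squared terms: (12)²·∫cos(4x)² dx = 144·π/2 = 72*π.
  So ∫_0^π (u')² dx = 72*π.
||u||_{H^1}^2 = (9*π/2) + (72*π) = 153*π/2.


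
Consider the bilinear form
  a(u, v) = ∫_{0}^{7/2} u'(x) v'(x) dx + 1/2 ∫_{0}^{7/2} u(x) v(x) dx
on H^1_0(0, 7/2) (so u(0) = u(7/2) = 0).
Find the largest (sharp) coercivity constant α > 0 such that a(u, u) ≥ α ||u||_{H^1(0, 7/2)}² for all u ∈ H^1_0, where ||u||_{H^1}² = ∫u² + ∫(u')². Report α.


α = (49 + 8*π^2)/(2*(4*π^2 + 49))

Coercivity of a(·,·) on H^1_0(0, 7/2) means a(u, u) ≥ α ||u||_{H^1}² for every u ∈ H^1_0.
The interval has length L = 7/2, and Poincaré/coercivity depend only on L. Here a(u, u) = ∫(u')² + (1/2)·∫u².
Here 0 < c = 1/2 < 1. The condition a(u,u) ≥ α||u||_{H^1}² reads (1−α)∫(u')² ≥ (α−c)∫u². Any admissible α is ≤ 1 (rapidly oscillating u have ∫u²/∫(u')² → 0), and α = 1 would force 0 ≥ (1−c)∫u², impossible since c < 1; so 1−α > 0. By the sharp Poincaré inequality on H^1_0 of an interval of length L, ∫(u')² ≥ (π/L)²∫u² with equality for the first sine mode sin(π(x−x₀)/L) (x₀ the left endpoint), so the inequality holds for all u iff (1−α)(π/L)² ≥ α − c, i.e. α ≤ ((π/L)² + c)/((π/L)² + 1) = (1 + c(L/π)²)/(1 + (L/π)²). With (π/L)² = 4*π^2/49 and c = 1/2, the largest admissible constant is α = ((π/L)² + c)/((π/L)² + 1).
Simplifying, α = (49 + 8*π^2)/(2*(4*π^2 + 49)).


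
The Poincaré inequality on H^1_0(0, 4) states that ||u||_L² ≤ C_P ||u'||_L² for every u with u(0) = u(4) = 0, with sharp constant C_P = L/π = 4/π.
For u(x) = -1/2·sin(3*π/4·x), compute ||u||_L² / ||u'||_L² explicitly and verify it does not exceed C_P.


||u||_L² / ||u'||_L² = 4/(3*π) < C_P = 4/π.

u(x) = -1/2·sin(3*π/4·x), so u'(x) = -3*π*cos(3*π*x/4)/8.
Writing u(x) = A·sin(kπx/L) with A = -1/2 and k = 3, use ∫_0^L sin²(kπx/L) dx = L/2 and ∫_0^L cos²(kπx/L) dx = L/2.
u² = 1/4·sin²(3*π/4·x) and (u')² = 9*π^2/64·cos²(3*π/4·x), and each of sin², cos² integrates to L/2 = 2 over (0, 4).
∫_0^4 u² dx = 1/2, so ||u||_L² = sqrt(2)/2.
∫_0^4 (u')² dx = 9*π^2/32, so ||u'||_L² = 3*sqrt(2)*π/8.
Ratio ||u||_L² / ||u'||_L² = 4/(3*π).
Sharp Poincaré constant on H^1_0(0, 4) is C_P = L/π = 4/π, achieved by sin(π/4·x).
This is the k = 3 harmonic; the ratio L/(kπ) is strictly less than C_P = L/π, consistent with the sharp inequality ||u||_L² ≤ C_P ||u'||_L².


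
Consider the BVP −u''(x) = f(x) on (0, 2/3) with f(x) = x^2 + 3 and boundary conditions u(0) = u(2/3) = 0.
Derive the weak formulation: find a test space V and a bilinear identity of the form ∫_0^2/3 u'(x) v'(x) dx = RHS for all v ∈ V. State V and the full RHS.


V = H^1_0(0, 2/3) (so v(0) = v(2/3) = 0); weak form: ∫_0^2/3 u'v' dx = ∫_0^2/3 (x^2 + 3) v dx for all v ∈ V.

Multiply both sides by a test function v and integrate from 0 to 2/3:
  ∫_0^2/3 −u''(x) v(x) dx = ∫_0^2/3 f(x) v(x) dx.
Integrate the LHS by parts once:
  ∫_0^2/3 −u'' v dx = −[u'(x) v(x)]_0^2/3 + ∫_0^2/3 u'(x) v'(x) dx.
Thus ∫_0^2/3 u'(x) v'(x) dx = ∫_0^2/3 f(x) v(x) dx + [u'(x) v(x)]_0^2/3.
Choose V so that boundary terms are either known or forced to vanish.
u is Dirichlet: u(0) = u(2/3) = 0. Let V = H^1_0(0, 2/3); then v(0) = v(2/3) = 0, and [u' v]_0^2/3 = 0.
Weak formulation: find u (satisfying any essential BC) such that ∫_0^2/3 u'(x) v'(x) dx = ∫_0^2/3 f v dx for all v ∈ V.
Substituting f(x) = x^2 + 3, the right-hand side is ∫_0^2/3 (x^2 + 3) v dx.


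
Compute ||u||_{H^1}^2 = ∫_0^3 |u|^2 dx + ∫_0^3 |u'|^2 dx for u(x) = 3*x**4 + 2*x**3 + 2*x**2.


||u||_{H^1}^2 = 7399467/70

The H^1 norm (squared) on an interval (0, L) is
  ||u||_{H^1}^2 = ∫_0^L u(x)^2 dx + ∫_0^L u'(x)^2 dx.
Compute u'(x) = 12*x**3 + 6*x**2 + 4*x.
Then u(x)^2 = 9*x**8 + 12*x**7 + 16*x**6 + 8*x**5 + 4*x**4 and u'(x)^2 = 144*x**6 + 144*x**5 + 132*x**4 + 48*x**3 + 16*x**2.
Integrate each monomial from 0 to 3 using ∫_0^3 c·x^n dx = c·3^(n+1)/(n+1):
  ∫_0^3 u(x)^2 dx = ∫_0^3 (9*x^8 + 12*x^7 + 16*x^6 + 8*x^5 + 4*x^4) dx. Term by term:
    ∫_0^3 9*x^8 dx = 19683;  ∫_0^3 12*x^7 dx = 19683/2;  ∫_0^3 16*x^6 dx = 34992/7;
    ∫_0^3 8*x^5 dx = 972;  ∫_0^3 4*x^4 dx = 972/5.
  Sum: 19683 + 19683/2 + 34992/7 + 972 + 972/5 = 2498283/70.
  ∫_0^3 u'(x)^2 dx = ∫_0^3 (144*x^6 + 144*x^5 + 132*x^4 + 48*x^3 + 16*x^2) dx. Term by term:
    ∫_0^3 144*x^6 dx = 314928/7;  ∫_0^3 144*x^5 dx = 17496;  ∫_0^3 132*x^4 dx = 32076/5;
    ∫_0^3 48*x^3 dx = 972;  ∫_0^3 16*x^2 dx = 144.
  Sum: 314928/7 + 17496 + 32076/5 + 972 + 144 = 2450592/35.
Adding: ||u||_{H^1}^2 = 2498283/70 + 2450592/35 = 7399467/70.


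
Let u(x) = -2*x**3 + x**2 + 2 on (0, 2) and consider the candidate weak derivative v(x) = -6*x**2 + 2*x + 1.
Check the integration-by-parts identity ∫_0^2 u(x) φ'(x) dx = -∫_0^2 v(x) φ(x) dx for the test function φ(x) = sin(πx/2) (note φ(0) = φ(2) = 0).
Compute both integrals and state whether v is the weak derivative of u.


LHS = -192/π^3 + 40/π, RHS = -192/π^3 + 36/π. No, v is not the weak derivative of u.

u(x) = -2*x**3 + x**2 + 2, classical derivative u'(x) = -6*x**2 + 2*x.
φ(x) = sin(πx/2), so φ'(x) = π*cos(π*x/2)/2.
Note φ(0) = φ(2) = 0, so the boundary term u·φ vanishes.
LHS = ∫_0^2 u(x) φ'(x) dx = ∫_0^2 (-π*x^3*cos(π*x/2) + π*x^2*cos(π*x/2)/2 + π*cos(π*x/2)) dx. Term by term:
  ∫_0^2 π*cos(π*x/2) dx = 0;  ∫_0^2 π*x^2*cos(π*x/2)/2 dx = -8/π;  ∫_0^2 -π*x^3*cos(π*x/2) dx = -192/π^3 + 48/π.
Sum: 0 − 8/π + -192/π^3 + 48/π = -192/π^3 + 40/π.
So LHS = -192/π^3 + 40/π.
∫_0^2 v(x) φ(x) dx = ∫_0^2 (-6*x^2*sin(π*x/2) + 2*x*sin(π*x/2) + sin(π*x/2)) dx. Term by term:
  ∫_0^2 -6*x^2*sin(π*x/2) dx = -48/π + 192/π^3;  ∫_0^2 2*x*sin(π*x/2) dx = 8/π;  ∫_0^2 sin(π*x/2) dx = 4/π.
Sum: -48/π + 192/π^3 + 8/π + 4/π = -36/π + 192/π^3.
So RHS = -∫_0^2 v(x) φ(x) dx = -192/π^3 + 36/π.
LHS − RHS = 4/π ≠ 0, so the identity fails.
(For a valid weak derivative the identity must hold for EVERY test function, in particular this one. The failure shows v is NOT the weak derivative of u.)
Correct weak derivative would be u'(x) = -6*x**2 + 2*x.
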